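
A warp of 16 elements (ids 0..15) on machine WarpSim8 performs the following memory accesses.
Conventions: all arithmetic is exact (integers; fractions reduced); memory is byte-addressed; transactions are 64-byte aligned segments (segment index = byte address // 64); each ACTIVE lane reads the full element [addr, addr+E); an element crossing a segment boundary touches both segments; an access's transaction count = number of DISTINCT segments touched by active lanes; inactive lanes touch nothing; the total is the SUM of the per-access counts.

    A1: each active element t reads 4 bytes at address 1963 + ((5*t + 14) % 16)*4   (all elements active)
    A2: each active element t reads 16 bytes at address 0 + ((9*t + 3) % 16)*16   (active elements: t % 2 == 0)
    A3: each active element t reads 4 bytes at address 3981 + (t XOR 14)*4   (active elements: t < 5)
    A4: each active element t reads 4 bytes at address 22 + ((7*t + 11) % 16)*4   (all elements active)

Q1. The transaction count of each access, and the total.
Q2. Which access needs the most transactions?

A1: 2 transactions
A2: 4 transactions
A3: 2 transactions
A4: 2 transactions

Answer: 2,4,2,2; total 10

Answer: A2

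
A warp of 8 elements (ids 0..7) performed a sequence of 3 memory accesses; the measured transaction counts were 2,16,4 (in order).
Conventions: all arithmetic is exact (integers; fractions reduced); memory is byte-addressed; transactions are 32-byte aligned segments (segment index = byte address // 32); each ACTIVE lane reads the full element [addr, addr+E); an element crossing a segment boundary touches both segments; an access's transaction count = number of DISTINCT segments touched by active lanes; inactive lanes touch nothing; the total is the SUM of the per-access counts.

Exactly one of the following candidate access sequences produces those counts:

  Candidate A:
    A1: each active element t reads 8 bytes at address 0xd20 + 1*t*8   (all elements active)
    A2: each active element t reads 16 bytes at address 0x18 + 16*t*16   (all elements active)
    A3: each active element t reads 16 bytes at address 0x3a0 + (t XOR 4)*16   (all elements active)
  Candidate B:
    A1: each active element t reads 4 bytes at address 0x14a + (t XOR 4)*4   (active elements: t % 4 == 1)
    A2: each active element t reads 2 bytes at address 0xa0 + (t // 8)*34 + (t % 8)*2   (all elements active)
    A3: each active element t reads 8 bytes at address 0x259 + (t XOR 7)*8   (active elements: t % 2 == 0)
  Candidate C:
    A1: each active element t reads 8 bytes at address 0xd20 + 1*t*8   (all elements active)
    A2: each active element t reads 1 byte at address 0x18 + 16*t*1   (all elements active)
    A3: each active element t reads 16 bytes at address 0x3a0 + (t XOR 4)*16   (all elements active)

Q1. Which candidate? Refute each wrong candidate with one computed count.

B: A2 gives 1 transaction, not 16
C: A2 gives 5 transactions, not 16
A: all counts match (2,16,4)

Answer: A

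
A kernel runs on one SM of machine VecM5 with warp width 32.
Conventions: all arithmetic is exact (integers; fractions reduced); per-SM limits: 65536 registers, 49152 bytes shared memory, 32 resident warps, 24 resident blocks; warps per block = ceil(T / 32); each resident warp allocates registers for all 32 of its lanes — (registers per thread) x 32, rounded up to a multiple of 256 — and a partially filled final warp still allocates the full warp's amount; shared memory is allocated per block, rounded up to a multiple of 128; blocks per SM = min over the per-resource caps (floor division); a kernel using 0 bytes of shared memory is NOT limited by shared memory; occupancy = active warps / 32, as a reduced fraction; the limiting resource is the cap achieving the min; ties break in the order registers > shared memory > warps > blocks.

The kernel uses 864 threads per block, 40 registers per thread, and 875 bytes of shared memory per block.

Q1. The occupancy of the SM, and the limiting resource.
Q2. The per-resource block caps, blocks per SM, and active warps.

Answer: occupancy 27/32, limited by registers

registers: 1 block
shared memory: 54 blocks
warps: 1 block
blocks: 24 blocks

Answer: 1 block, 27 active warps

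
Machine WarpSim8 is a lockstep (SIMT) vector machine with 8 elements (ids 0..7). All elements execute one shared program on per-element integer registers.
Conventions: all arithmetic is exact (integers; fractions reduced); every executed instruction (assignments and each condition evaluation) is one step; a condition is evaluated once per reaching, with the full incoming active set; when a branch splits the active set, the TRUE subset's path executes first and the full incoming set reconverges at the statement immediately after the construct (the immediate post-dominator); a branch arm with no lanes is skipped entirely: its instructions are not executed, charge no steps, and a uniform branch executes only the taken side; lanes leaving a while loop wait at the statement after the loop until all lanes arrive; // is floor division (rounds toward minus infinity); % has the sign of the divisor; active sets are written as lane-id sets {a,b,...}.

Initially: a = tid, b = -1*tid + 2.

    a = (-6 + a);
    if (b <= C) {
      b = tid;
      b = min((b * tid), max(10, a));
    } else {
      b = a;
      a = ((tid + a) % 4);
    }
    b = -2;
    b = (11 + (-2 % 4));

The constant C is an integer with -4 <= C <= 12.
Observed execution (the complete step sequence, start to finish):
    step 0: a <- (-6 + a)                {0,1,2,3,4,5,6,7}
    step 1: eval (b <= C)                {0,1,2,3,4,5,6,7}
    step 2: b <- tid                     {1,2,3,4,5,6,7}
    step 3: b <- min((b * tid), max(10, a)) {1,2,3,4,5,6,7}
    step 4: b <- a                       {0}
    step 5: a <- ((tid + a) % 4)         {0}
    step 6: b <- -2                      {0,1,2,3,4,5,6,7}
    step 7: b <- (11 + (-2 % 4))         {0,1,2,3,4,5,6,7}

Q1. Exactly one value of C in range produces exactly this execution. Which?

Answer: C = 1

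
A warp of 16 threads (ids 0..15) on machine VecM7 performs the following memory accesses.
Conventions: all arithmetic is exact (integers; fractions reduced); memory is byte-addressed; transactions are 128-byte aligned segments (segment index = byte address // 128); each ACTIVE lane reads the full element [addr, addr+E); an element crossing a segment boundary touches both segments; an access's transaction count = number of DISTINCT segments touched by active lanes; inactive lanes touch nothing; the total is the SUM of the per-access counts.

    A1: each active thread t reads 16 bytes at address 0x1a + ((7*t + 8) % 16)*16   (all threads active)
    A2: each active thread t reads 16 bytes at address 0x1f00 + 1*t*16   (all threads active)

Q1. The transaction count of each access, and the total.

A1: 3 transactions
A2: 2 transactions

Answer: 3,2; total 5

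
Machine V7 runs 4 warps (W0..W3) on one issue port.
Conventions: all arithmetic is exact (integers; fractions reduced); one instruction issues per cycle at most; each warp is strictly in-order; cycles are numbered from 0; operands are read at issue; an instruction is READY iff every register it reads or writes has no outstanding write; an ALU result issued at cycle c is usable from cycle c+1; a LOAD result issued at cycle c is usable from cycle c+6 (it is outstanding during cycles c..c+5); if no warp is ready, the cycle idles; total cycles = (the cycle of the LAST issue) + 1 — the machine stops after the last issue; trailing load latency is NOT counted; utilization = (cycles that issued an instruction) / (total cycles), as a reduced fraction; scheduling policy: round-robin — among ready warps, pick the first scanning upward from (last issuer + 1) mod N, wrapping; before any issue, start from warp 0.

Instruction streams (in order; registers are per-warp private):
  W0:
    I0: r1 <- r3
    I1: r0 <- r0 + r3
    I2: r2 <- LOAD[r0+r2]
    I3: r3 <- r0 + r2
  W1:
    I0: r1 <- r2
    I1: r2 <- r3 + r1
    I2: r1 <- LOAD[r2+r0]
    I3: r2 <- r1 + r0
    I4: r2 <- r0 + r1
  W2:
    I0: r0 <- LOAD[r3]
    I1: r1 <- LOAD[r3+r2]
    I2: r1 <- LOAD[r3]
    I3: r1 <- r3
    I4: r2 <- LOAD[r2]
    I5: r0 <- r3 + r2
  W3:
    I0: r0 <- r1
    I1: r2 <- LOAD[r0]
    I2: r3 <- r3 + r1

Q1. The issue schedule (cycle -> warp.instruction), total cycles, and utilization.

cycle 0: W0.I0
cycle 1: W1.I0
cycle 2: W2.I0
cycle 3: W3.I0
cycle 4: W0.I1
cycle 5: W1.I1
cycle 6: W2.I1
cycle 7: W3.I1
cycle 8: W0.I2
cycle 9: W1.I2
cycle 10: W3.I2
cycle 11: idle
cycle 12: W2.I2
cycle 13: idle
cycle 14: W0.I3
cycle 15: W1.I3
cycle 16: W1.I4
cycle 17: idle
cycle 18: W2.I3
cycle 19: W2.I4
cycle 20: idle
cycle 21: idle
cycle 22: idle
cycle 23: idle
cycle 24: idle
cycle 25: W2.I5

Answer: 26 cycles, utilization 9/13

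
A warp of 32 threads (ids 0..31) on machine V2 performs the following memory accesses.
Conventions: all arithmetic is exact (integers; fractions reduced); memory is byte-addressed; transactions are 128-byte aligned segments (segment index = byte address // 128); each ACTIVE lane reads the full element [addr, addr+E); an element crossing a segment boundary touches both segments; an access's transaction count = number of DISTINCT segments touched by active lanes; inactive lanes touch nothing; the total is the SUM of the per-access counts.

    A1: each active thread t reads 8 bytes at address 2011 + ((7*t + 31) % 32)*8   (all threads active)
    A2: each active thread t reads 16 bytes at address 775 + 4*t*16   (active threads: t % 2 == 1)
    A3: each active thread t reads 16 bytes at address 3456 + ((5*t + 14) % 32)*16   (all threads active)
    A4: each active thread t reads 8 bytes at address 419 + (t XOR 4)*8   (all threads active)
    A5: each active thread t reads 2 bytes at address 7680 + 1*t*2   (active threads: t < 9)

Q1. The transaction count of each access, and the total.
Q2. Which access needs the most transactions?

A1: 3 transactions
A2: 16 transactions
A3: 4 transactions
A4: 3 transactions
A5: 1 transaction

Answer: 3,16,4,3,1; total 27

Answer: A2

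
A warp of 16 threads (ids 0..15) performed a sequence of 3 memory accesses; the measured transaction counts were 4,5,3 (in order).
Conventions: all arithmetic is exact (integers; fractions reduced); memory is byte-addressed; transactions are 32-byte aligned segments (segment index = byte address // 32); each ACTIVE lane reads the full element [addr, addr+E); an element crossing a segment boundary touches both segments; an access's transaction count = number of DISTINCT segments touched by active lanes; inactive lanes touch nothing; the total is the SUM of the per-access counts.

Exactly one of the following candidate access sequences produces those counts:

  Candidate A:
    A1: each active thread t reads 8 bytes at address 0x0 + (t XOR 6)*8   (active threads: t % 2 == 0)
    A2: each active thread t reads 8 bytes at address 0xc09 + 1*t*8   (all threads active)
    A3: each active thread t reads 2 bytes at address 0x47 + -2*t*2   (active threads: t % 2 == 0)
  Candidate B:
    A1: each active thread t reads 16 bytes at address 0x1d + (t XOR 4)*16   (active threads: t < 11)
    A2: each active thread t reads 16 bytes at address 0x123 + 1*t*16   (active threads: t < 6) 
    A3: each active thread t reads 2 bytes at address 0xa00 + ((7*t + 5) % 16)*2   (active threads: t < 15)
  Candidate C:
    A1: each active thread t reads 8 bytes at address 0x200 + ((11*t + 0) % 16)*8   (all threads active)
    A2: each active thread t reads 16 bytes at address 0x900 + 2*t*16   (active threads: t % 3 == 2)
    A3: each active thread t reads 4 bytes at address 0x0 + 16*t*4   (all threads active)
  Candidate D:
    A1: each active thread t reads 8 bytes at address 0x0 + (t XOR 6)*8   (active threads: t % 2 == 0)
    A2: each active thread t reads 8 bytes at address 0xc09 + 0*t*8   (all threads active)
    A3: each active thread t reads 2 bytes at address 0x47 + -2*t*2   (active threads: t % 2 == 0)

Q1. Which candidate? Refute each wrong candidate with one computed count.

B: A1 gives 8 transactions, not 4
C: A3 gives 16 transactions, not 3
D: A2 gives 1 transaction, not 5
A: all counts match (4,5,3)

Answer: A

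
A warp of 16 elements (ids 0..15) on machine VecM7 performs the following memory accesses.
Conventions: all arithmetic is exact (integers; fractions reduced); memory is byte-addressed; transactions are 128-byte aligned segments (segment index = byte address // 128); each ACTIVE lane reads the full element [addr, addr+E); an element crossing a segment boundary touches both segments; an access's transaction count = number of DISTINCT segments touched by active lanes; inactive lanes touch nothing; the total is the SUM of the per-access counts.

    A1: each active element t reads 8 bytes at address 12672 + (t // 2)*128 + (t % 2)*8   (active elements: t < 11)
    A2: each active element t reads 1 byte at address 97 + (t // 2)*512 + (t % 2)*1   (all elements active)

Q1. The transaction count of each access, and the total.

A1: 6 transactions
A2: 8 transactions

Answer: 6,8; total 14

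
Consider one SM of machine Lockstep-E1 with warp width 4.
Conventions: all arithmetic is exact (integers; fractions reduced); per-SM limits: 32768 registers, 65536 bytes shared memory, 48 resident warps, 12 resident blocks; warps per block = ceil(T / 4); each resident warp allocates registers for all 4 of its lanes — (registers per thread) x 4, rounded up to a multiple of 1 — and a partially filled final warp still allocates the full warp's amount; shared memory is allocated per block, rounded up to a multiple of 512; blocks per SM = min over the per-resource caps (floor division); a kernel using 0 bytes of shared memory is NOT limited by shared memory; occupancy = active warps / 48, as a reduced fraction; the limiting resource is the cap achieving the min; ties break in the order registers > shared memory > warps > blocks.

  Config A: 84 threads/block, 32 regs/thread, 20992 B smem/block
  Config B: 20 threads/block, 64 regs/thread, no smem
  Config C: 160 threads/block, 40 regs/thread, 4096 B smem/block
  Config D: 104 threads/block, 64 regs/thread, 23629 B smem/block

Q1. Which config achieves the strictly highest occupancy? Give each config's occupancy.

occupancies: A 7/8, B 15/16, C 5/6, D 13/24

Answer: B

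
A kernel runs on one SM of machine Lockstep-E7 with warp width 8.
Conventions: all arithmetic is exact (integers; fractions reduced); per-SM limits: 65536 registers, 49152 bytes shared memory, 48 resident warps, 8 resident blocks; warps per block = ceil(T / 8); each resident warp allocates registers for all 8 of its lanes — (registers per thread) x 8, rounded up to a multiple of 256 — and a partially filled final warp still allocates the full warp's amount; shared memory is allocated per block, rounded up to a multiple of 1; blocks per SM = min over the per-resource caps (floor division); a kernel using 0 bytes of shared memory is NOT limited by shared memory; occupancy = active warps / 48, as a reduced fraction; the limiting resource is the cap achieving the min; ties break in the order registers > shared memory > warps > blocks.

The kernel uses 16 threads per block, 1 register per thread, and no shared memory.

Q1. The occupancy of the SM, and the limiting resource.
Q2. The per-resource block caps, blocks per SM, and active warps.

Answer: occupancy 1/3, limited by blocks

registers: 128 blocks
shared memory: no limit (kernel uses none)
warps: 24 blocks
blocks: 8 blocks

Answer: 8 blocks, 16 active warps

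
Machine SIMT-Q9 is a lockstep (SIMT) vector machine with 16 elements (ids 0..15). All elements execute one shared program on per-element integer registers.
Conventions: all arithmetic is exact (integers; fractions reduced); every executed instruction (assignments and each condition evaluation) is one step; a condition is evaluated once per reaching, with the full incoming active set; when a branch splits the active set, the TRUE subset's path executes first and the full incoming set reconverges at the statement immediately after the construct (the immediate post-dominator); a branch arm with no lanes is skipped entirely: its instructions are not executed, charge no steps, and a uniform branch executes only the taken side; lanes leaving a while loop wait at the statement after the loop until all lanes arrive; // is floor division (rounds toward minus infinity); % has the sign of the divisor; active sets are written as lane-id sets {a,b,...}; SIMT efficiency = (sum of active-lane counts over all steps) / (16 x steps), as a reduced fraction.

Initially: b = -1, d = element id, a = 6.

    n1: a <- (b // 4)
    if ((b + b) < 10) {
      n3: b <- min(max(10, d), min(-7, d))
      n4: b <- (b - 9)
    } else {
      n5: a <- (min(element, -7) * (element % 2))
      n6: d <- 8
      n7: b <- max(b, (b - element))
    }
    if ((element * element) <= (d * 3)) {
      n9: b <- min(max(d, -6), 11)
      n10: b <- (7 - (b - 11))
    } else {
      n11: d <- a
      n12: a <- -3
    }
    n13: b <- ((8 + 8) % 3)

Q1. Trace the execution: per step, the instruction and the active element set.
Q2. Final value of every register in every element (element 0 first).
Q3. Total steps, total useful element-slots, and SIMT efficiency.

step 0: a <- (b // 4)                {0,1,2,3,4,5,6,7,8,9,10,11,12,13,14,15}
step 1: eval ((b + b) < 10)          {0,1,2,3,4,5,6,7,8,9,10,11,12,13,14,15}
step 2: b <- min(max(10, d), min(-7, d)) {0,1,2,3,4,5,6,7,8,9,10,11,12,13,14,15}
step 3: b <- (b - 9)                 {0,1,2,3,4,5,6,7,8,9,10,11,12,13,14,15}
step 4: eval ((element * element) <= (d * 3)) {0,1,2,3,4,5,6,7,8,9,10,11,12,13,14,15}
step 5: b <- min(max(d, -6), 11)     {0,1,2,3}
step 6: b <- (7 - (b - 11))          {0,1,2,3}
step 7: d <- a                       {4,5,6,7,8,9,10,11,12,13,14,15}
step 8: a <- -3                      {4,5,6,7,8,9,10,11,12,13,14,15}
step 9: b <- ((8 + 8) % 3)           {0,1,2,3,4,5,6,7,8,9,10,11,12,13,14,15}

Answer: 10 steps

b: 1,1,1,1,1,1,1,1,1,1,1,1,1,1,1,1
d: 0,1,2,3,-1,-1,-1,-1,-1,-1,-1,-1,-1,-1,-1,-1
a: -1,-1,-1,-1,-3,-3,-3,-3,-3,-3,-3,-3,-3,-3,-3,-3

steps = 10; useful = 128; efficiency = 128/160 = 4/5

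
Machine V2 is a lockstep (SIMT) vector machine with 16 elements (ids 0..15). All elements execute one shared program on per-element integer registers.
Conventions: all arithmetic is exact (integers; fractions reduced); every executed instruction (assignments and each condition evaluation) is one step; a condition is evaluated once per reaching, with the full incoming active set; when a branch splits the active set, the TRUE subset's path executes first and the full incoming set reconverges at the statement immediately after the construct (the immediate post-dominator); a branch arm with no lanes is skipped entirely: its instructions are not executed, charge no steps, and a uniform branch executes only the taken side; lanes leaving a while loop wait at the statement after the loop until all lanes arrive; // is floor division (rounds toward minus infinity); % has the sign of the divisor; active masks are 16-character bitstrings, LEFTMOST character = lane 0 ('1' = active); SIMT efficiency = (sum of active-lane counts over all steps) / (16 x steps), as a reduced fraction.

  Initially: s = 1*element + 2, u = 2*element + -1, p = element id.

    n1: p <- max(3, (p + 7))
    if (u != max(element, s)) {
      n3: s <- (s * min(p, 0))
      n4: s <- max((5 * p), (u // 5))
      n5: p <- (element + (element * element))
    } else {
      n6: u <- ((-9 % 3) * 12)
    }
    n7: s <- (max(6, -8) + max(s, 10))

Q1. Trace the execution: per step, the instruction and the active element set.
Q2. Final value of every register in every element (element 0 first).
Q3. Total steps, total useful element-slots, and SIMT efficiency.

step 0: p <- max(3, (p + 7))         1111111111111111
step 1: eval (u != max(element, s))  1111111111111111
step 2: s <- (s * min(p, 0))         1110111111111111
step 3: s <- max((5 * p), (u // 5))  1110111111111111
step 4: p <- (element + (element * element)) 1110111111111111
step 5: u <- ((-9 % 3) * 12)         0001000000000000
step 6: s <- (max(6, -8) + max(s, 10)) 1111111111111111

Answer: 7 steps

s: 41,46,51,16,61,66,71,76,81,86,91,96,101,106,111,116
u: -1,1,3,0,7,9,11,13,15,17,19,21,23,25,27,29
p: 0,2,6,10,20,30,42,56,72,90,110,132,156,182,210,240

steps = 7; useful = 94; efficiency = 94/112 = 47/56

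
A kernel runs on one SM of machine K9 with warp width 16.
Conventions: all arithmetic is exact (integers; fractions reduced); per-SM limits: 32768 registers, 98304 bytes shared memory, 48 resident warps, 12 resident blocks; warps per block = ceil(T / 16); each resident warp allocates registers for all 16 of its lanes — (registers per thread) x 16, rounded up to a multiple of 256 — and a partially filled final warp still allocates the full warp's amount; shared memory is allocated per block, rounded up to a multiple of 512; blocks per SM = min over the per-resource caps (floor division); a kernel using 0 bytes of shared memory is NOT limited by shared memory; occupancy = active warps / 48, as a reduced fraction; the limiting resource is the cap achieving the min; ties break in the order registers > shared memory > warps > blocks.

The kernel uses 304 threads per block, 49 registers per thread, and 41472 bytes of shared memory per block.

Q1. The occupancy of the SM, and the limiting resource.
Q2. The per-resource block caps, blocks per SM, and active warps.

Answer: occupancy 19/48, limited by registers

registers: 1 block
shared memory: 2 blocks
warps: 2 blocks
blocks: 12 blocks

Answer: 1 block, 19 active warps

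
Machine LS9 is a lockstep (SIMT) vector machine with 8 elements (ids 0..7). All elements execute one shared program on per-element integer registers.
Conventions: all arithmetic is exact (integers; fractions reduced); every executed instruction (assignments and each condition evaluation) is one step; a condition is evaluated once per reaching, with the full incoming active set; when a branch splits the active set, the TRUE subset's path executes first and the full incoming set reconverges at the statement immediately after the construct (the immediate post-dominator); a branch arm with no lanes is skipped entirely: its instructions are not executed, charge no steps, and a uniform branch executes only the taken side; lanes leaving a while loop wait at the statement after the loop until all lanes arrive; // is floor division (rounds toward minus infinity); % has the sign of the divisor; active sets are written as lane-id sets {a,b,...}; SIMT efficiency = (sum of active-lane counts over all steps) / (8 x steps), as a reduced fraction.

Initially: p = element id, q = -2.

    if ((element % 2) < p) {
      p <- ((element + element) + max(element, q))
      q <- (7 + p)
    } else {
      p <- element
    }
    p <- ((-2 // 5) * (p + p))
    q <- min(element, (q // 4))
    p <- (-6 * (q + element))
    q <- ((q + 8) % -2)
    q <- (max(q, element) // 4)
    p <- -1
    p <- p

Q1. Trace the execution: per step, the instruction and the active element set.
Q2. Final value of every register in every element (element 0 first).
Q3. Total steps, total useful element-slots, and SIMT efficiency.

step 0: eval ((element % 2) < p)     {0,1,2,3,4,5,6,7}
step 1: p <- ((element + element) + max(element, q)) {2,3,4,5,6,7}
step 2: q <- (7 + p)                 {2,3,4,5,6,7}
step 3: p <- element                 {0,1}
step 4: p <- ((-2 // 5) * (p + p))   {0,1,2,3,4,5,6,7}
step 5: q <- min(element, (q // 4))  {0,1,2,3,4,5,6,7}
step 6: p <- (-6 * (q + element))    {0,1,2,3,4,5,6,7}
step 7: q <- ((q + 8) % -2)          {0,1,2,3,4,5,6,7}
step 8: q <- (max(q, element) // 4)  {0,1,2,3,4,5,6,7}
step 9: p <- -1                      {0,1,2,3,4,5,6,7}
step 10: p <- p                       {0,1,2,3,4,5,6,7}

Answer: 11 steps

p: -1,-1,-1,-1,-1,-1,-1,-1
q: 0,0,0,0,1,1,1,1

steps = 11; useful = 78; efficiency = 78/88 = 39/44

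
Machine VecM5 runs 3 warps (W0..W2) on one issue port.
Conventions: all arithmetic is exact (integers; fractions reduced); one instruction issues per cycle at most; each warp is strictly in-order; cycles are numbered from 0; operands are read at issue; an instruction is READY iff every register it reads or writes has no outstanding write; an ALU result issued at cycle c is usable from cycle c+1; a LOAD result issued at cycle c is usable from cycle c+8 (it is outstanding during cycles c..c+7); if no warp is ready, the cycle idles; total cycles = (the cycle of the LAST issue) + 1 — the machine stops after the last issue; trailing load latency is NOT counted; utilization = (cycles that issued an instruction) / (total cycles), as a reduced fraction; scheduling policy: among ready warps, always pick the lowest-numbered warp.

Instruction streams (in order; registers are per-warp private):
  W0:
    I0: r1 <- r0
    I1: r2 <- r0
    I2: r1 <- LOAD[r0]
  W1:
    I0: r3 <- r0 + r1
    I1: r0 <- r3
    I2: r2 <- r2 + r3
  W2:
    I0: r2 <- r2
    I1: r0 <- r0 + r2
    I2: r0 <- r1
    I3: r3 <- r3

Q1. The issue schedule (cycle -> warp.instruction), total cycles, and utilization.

cycle 0: W0.I0
cycle 1: W0.I1
cycle 2: W0.I2
cycle 3: W1.I0
cycle 4: W1.I1
cycle 5: W1.I2
cycle 6: W2.I0
cycle 7: W2.I1
cycle 8: W2.I2
cycle 9: W2.I3

Answer: 10 cycles, utilization 1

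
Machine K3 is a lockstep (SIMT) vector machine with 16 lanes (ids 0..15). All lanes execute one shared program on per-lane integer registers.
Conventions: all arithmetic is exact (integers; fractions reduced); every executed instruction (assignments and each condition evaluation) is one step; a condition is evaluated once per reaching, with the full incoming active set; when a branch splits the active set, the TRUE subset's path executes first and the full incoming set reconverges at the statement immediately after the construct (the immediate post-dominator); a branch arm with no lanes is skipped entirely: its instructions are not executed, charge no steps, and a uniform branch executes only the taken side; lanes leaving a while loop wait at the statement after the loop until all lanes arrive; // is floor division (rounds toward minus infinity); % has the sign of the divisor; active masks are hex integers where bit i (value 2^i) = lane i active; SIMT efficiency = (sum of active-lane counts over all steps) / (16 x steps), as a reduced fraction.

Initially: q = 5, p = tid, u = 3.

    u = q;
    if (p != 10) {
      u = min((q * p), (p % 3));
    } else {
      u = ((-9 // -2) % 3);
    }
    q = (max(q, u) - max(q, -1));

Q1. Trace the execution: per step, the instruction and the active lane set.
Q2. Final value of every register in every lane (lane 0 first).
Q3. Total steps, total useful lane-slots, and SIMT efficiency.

step 0: u <- q                       0xffff
step 1: eval (p != 10)               0xffff
step 2: u <- min((q * p), (p % 3))   0xfbff
step 3: u <- ((-9 // -2) % 3)        0x0400
step 4: q <- (max(q, u) - max(q, -1)) 0xffff

Answer: 5 steps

q: 0,0,0,0,0,0,0,0,0,0,0,0,0,0,0,0
p: 0,1,2,3,4,5,6,7,8,9,10,11,12,13,14,15
u: 0,1,2,0,1,2,0,1,2,0,1,2,0,1,2,0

steps = 5; useful = 64; efficiency = 64/80 = 4/5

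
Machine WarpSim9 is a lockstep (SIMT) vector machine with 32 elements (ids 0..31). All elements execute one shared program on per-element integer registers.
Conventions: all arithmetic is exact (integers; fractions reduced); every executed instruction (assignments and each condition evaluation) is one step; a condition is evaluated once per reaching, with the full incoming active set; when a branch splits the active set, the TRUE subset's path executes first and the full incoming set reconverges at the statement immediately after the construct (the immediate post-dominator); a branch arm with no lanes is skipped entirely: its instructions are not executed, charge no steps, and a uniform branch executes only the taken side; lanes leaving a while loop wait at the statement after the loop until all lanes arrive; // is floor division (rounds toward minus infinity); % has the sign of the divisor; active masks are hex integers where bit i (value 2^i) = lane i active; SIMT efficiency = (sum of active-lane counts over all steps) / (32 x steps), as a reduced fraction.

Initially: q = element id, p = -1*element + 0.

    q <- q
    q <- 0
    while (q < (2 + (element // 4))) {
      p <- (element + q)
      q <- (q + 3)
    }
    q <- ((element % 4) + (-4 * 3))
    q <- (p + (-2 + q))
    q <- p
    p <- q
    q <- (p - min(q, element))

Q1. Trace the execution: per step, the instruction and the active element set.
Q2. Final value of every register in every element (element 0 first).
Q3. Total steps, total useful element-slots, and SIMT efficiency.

step 0: q <- q                       0xffffffff
step 1: q <- 0                       0xffffffff
step 2: eval (q < (2 + (element // 4))) 0xffffffff
step 3: p <- (element + q)           0xffffffff
step 4: q <- (q + 3)                 0xffffffff
step 5: eval (q < (2 + (element // 4))) 0xffffffff
step 6: p <- (element + q)           0xffffff00
step 7: q <- (q + 3)                 0xffffff00
step 8: eval (q < (2 + (element // 4))) 0xffffff00
step 9: p <- (element + q)           0xfff00000
step 10: q <- (q + 3)                 0xfff00000
step 11: eval (q < (2 + (element // 4))) 0xfff00000
step 12: q <- ((element % 4) + (-4 * 3)) 0xffffffff
step 13: q <- (p + (-2 + q))          0xffffffff
step 14: q <- p                       0xffffffff
step 15: p <- q                       0xffffffff
step 16: q <- (p - min(q, element))   0xffffffff

Answer: 17 steps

q: 0,0,0,0,0,0,0,0,3,3,3,3,3,3,3,3,3,3,3,3,6,6,6,6,6,6,6,6,6,6,6,6
p: 0,1,2,3,4,5,6,7,11,12,13,14,15,16,17,18,19,20,21,22,26,27,28,29,30,31,32,33,34,35,36,37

steps = 17; useful = 460; efficiency = 460/544 = 115/136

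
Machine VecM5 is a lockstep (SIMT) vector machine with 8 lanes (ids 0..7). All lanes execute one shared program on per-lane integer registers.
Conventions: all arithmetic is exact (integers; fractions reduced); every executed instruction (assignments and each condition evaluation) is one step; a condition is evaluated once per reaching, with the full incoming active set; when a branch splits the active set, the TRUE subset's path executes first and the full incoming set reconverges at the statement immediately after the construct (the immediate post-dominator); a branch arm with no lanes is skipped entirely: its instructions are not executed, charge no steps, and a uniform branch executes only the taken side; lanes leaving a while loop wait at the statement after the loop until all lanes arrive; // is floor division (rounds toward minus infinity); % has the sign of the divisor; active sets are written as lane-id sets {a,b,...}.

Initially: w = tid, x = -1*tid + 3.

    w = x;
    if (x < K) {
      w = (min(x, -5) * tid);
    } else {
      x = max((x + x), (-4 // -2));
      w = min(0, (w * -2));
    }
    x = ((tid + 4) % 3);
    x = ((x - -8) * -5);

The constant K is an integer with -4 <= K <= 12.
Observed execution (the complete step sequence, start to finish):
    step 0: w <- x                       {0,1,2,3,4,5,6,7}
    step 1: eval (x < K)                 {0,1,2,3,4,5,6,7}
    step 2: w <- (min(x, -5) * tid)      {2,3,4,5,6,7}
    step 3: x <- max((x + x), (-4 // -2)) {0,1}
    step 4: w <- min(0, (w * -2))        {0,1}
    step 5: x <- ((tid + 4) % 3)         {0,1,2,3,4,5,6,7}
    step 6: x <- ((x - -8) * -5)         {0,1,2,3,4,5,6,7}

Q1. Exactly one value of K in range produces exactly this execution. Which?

Answer: K = 2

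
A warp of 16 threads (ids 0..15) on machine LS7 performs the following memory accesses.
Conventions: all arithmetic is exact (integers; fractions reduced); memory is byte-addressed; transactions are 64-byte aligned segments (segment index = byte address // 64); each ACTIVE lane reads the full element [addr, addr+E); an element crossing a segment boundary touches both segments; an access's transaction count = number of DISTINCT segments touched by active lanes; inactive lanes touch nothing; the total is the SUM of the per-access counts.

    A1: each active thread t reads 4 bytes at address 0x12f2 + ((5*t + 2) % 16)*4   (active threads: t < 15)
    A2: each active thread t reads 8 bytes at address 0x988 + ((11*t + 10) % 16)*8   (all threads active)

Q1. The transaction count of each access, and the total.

A1: 2 transactions
A2: 3 transactions

Answer: 2,3; total 5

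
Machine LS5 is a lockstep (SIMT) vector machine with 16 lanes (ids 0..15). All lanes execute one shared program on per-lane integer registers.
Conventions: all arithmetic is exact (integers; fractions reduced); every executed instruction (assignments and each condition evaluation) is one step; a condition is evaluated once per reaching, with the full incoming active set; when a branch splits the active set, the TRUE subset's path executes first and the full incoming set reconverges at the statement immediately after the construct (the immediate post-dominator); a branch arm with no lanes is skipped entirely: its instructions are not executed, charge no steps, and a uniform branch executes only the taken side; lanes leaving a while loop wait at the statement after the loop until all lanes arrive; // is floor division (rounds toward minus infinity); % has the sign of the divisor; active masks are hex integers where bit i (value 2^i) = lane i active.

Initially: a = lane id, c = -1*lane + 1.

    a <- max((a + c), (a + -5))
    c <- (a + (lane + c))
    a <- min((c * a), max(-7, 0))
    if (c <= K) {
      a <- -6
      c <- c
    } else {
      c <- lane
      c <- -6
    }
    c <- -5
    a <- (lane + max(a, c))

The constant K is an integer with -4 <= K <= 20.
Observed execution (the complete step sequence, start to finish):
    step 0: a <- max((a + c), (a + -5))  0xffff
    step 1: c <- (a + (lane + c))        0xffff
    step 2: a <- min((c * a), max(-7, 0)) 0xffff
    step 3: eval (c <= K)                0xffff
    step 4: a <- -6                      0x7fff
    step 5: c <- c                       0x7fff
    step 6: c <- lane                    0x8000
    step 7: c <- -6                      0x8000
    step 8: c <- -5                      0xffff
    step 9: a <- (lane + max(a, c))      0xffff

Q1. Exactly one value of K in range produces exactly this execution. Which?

Answer: K = 10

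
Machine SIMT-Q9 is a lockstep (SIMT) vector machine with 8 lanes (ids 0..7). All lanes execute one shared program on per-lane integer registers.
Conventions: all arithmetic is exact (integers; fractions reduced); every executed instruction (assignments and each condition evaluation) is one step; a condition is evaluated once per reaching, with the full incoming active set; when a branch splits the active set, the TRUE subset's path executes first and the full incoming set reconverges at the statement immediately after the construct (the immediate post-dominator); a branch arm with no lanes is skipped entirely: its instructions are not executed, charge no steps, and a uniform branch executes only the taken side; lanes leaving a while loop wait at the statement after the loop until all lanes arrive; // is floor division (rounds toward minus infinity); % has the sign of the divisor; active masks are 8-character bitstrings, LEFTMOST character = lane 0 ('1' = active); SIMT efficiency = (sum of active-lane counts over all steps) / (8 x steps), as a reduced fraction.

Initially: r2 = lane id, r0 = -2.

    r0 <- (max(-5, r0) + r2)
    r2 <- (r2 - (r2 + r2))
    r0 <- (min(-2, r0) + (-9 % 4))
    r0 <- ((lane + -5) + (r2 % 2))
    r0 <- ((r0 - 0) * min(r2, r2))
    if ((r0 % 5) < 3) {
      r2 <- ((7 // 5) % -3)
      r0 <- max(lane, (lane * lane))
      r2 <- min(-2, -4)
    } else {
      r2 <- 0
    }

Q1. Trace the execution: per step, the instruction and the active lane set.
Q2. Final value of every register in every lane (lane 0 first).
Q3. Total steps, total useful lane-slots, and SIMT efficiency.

step 0: r0 <- (max(-5, r0) + r2)     11111111
step 1: r2 <- (r2 - (r2 + r2))       11111111
step 2: r0 <- (min(-2, r0) + (-9 % 4)) 11111111
step 3: r0 <- ((lane + -5) + (r2 % 2)) 11111111
step 4: r0 <- ((r0 - 0) * min(r2, r2)) 11111111
step 5: eval ((r0 % 5) < 3)          11111111
step 6: r2 <- ((7 // 5) % -3)        10100100
step 7: r0 <- max(lane, (lane * lane)) 10100100
step 8: r2 <- min(-2, -4)            10100100
step 9: r2 <- 0                      01011011

Answer: 10 steps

r2: -4,0,-4,0,0,-4,0,0
r0: 0,3,4,3,4,25,-6,-21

steps = 10; useful = 62; efficiency = 62/80 = 31/40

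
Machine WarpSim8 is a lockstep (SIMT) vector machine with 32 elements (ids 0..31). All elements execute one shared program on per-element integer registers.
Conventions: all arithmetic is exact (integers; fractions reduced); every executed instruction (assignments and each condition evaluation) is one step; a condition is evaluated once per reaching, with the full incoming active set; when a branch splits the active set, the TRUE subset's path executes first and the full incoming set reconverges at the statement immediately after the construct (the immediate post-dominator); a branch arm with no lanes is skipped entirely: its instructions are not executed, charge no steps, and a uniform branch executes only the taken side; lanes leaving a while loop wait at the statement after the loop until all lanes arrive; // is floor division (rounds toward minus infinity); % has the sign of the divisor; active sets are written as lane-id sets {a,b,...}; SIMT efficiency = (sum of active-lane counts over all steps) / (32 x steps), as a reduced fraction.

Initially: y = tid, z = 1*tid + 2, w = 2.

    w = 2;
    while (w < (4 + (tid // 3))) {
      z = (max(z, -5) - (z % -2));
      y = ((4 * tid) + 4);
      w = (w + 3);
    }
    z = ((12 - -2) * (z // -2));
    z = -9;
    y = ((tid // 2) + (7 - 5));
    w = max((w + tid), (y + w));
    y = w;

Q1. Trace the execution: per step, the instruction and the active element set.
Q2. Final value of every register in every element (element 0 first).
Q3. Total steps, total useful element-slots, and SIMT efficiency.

step 0: w <- 2                       {0,1,2,3,4,5,6,7,8,9,10,11,12,13,14,15,16,17,18,19,20,21,22,23,24,25,26,27,28,29,30,31}
step 1: eval (w < (4 + (tid // 3)))  {0,1,2,3,4,5,6,7,8,9,10,11,12,13,14,15,16,17,18,19,20,21,22,23,24,25,26,27,28,29,30,31}
step 2: z <- (max(z, -5) - (z % -2)) {0,1,2,3,4,5,6,7,8,9,10,11,12,13,14,15,16,17,18,19,20,21,22,23,24,25,26,27,28,29,30,31}
step 3: y <- ((4 * tid) + 4)         {0,1,2,3,4,5,6,7,8,9,10,11,12,13,14,15,16,17,18,19,20,21,22,23,24,25,26,27,28,29,30,31}
step 4: w <- (w + 3)                 {0,1,2,3,4,5,6,7,8,9,10,11,12,13,14,15,16,17,18,19,20,21,22,23,24,25,26,27,28,29,30,31}
step 5: eval (w < (4 + (tid // 3)))  {0,1,2,3,4,5,6,7,8,9,10,11,12,13,14,15,16,17,18,19,20,21,22,23,24,25,26,27,28,29,30,31}
step 6: z <- (max(z, -5) - (z % -2)) {6,7,8,9,10,11,12,13,14,15,16,17,18,19,20,21,22,23,24,25,26,27,28,29,30,31}
step 7: y <- ((4 * tid) + 4)         {6,7,8,9,10,11,12,13,14,15,16,17,18,19,20,21,22,23,24,25,26,27,28,29,30,31}
step 8: w <- (w + 3)                 {6,7,8,9,10,11,12,13,14,15,16,17,18,19,20,21,22,23,24,25,26,27,28,29,30,31}
step 9: eval (w < (4 + (tid // 3)))  {6,7,8,9,10,11,12,13,14,15,16,17,18,19,20,21,22,23,24,25,26,27,28,29,30,31}
step 10: z <- (max(z, -5) - (z % -2)) {15,16,17,18,19,20,21,22,23,24,25,26,27,28,29,30,31}
step 11: y <- ((4 * tid) + 4)         {15,16,17,18,19,20,21,22,23,24,25,26,27,28,29,30,31}
step 12: w <- (w + 3)                 {15,16,17,18,19,20,21,22,23,24,25,26,27,28,29,30,31}
step 13: eval (w < (4 + (tid // 3)))  {15,16,17,18,19,20,21,22,23,24,25,26,27,28,29,30,31}
step 14: z <- (max(z, -5) - (z % -2)) {24,25,26,27,28,29,30,31}
step 15: y <- ((4 * tid) + 4)         {24,25,26,27,28,29,30,31}
step 16: w <- (w + 3)                 {24,25,26,27,28,29,30,31}
step 17: eval (w < (4 + (tid // 3)))  {24,25,26,27,28,29,30,31}
step 18: z <- ((12 - -2) * (z // -2)) {0,1,2,3,4,5,6,7,8,9,10,11,12,13,14,15,16,17,18,19,20,21,22,23,24,25,26,27,28,29,30,31}
step 19: z <- -9                      {0,1,2,3,4,5,6,7,8,9,10,11,12,13,14,15,16,17,18,19,20,21,22,23,24,25,26,27,28,29,30,31}
step 20: y <- ((tid // 2) + (7 - 5))  {0,1,2,3,4,5,6,7,8,9,10,11,12,13,14,15,16,17,18,19,20,21,22,23,24,25,26,27,28,29,30,31}
step 21: w <- max((w + tid), (y + w)) {0,1,2,3,4,5,6,7,8,9,10,11,12,13,14,15,16,17,18,19,20,21,22,23,24,25,26,27,28,29,30,31}
step 22: y <- w                       {0,1,2,3,4,5,6,7,8,9,10,11,12,13,14,15,16,17,18,19,20,21,22,23,24,25,26,27,28,29,30,31}

Answer: 23 steps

y: 7,7,8,8,9,10,14,15,16,17,18,19,20,21,22,26,27,28,29,30,31,32,33,34,38,39,40,41,42,43,44,45
z: -9,-9,-9,-9,-9,-9,-9,-9,-9,-9,-9,-9,-9,-9,-9,-9,-9,-9,-9,-9,-9,-9,-9,-9,-9,-9,-9,-9,-9,-9,-9,-9
w: 7,7,8,8,9,10,14,15,16,17,18,19,20,21,22,26,27,28,29,30,31,32,33,34,38,39,40,41,42,43,44,45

steps = 23; useful = 556; efficiency = 556/736 = 139/184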